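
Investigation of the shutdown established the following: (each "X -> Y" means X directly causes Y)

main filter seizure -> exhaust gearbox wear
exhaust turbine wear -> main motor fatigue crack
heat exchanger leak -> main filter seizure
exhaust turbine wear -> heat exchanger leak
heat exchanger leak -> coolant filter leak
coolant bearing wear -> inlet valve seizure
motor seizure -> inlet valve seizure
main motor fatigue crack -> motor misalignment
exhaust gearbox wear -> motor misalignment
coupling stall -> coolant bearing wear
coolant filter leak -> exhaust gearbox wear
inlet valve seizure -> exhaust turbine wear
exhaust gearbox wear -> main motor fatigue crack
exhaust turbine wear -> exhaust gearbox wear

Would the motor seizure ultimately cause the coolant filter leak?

Yes

There is a causal chain: the motor seizure → the inlet valve seizure → the exhaust turbine wear → the heat exchanger leak → the coolant filter leak.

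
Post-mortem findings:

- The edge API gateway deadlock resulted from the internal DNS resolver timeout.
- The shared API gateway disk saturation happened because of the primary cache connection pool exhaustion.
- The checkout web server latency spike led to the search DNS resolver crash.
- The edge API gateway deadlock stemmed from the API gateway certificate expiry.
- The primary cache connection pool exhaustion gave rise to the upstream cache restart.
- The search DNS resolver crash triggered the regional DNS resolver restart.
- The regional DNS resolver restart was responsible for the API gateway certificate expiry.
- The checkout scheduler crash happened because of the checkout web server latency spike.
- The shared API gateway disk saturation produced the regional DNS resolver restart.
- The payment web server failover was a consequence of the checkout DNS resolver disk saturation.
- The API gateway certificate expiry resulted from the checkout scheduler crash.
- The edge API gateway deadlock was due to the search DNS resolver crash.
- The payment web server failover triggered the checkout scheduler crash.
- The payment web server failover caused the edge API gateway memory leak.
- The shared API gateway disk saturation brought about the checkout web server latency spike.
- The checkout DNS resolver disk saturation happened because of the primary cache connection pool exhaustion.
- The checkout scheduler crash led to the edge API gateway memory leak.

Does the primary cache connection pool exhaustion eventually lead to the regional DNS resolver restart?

There is a causal chain: the primary cache connection pool exhaustion → the shared API gateway disk saturation → the regional DNS resolver restart.

Yes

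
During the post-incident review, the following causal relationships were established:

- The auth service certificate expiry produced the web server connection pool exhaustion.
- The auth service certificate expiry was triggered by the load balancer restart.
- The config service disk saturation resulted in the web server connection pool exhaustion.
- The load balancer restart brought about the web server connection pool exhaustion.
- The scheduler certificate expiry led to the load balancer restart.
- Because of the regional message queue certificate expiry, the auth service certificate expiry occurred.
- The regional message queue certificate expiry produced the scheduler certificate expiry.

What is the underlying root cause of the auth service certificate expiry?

the regional message queue certificate expiry

Tracing upstream from the auth service certificate expiry: the auth service certificate expiry ← the regional message queue certificate expiry.
The regional message queue certificate expiry has no stated cause, so it is the root.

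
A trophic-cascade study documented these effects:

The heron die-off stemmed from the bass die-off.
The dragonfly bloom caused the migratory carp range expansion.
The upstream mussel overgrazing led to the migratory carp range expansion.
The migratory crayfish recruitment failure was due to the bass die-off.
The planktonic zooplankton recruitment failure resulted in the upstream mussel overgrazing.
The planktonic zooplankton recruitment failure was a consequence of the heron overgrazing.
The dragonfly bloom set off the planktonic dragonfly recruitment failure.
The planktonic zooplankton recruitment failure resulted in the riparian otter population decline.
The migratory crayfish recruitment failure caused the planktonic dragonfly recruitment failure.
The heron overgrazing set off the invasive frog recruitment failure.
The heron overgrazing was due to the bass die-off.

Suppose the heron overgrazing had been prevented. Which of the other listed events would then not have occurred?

the invasive frog recruitment failure, the planktonic zooplankton recruitment failure, the riparian otter population decline, the upstream mussel overgrazing

Downstream of the heron overgrazing: the planktonic zooplankton recruitment failure, the upstream mussel overgrazing, the migratory carp range expansion, the riparian otter population decline, the invasive frog recruitment failure.
Of those, still caused via another path: the migratory carp range expansion.
The remainder have no surviving cause.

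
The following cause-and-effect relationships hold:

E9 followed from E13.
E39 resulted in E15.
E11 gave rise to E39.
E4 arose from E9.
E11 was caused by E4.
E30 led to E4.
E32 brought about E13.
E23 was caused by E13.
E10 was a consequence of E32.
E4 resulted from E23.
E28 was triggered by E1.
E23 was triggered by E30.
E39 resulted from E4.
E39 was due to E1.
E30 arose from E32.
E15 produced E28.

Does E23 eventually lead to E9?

No

E23 leads to E4, E11, E39, E15, E28; E9 is not among them.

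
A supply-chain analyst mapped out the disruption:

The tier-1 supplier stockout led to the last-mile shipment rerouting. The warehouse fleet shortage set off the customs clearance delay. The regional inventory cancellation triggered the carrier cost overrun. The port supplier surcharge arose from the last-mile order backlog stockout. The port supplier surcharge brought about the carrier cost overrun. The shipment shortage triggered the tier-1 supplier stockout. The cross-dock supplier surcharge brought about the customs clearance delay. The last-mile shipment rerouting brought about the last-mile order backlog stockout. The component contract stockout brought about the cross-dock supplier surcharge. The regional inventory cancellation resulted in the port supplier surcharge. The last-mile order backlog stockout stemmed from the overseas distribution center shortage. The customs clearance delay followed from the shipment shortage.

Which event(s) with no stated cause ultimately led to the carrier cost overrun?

Tracing upstream from the carrier cost overrun: the carrier cost overrun ← the port supplier surcharge ← the last-mile order backlog stockout ← the overseas distribution center shortage.
A separate upstream branch: the carrier cost overrun ← the port supplier surcharge ← the last-mile order backlog stockout ← the last-mile shipment rerouting ← the tier-1 supplier stockout ← the shipment shortage.
A separate upstream branch: the carrier cost overrun ← the regional inventory cancellation.
Each of those chain origins has no stated cause.

the overseas distribution center shortage, the regional inventory cancellation, the shipment shortage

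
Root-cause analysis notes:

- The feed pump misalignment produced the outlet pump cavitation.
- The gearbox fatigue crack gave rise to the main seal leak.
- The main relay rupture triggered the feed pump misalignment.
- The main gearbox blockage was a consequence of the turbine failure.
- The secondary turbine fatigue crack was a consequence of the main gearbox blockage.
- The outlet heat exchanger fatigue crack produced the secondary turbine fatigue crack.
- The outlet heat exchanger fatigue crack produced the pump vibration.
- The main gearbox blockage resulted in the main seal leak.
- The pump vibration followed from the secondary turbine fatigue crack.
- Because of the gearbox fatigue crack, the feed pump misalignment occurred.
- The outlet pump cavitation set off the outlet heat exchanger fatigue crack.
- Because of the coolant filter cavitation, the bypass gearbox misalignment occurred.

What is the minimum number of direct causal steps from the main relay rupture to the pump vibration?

4

Shortest chain: the main relay rupture → the feed pump misalignment → the outlet pump cavitation → the outlet heat exchanger fatigue crack → the pump vibration.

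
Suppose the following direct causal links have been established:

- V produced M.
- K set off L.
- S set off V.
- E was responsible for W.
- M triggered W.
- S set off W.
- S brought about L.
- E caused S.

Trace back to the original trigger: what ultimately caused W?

Tracing upstream from W: W ← E.
E has no stated cause, so it is the root.

E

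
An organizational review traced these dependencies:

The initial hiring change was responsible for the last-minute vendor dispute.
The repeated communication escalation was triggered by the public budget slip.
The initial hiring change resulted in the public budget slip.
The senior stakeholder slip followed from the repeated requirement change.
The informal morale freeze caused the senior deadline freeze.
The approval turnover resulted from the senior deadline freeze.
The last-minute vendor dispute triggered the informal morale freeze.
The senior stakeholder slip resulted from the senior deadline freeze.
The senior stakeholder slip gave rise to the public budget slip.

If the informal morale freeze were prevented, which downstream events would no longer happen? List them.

the approval turnover, the senior deadline freeze

Downstream of the informal morale freeze: the senior deadline freeze, the approval turnover, the senior stakeholder slip, the public budget slip, the repeated communication escalation.
Of those, still caused via another path: the senior stakeholder slip, the public budget slip, the repeated communication escalation.
The remainder have no surviving cause.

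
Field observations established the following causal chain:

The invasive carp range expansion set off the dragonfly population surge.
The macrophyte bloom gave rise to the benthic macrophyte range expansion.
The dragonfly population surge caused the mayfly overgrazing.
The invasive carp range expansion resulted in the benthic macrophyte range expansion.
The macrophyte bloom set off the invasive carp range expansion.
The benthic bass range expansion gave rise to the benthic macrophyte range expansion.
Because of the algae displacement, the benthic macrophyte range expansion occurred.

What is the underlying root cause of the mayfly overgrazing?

the macrophyte bloom

Tracing upstream from the mayfly overgrazing: the mayfly overgrazing ← the dragonfly population surge ← the invasive carp range expansion ← the macrophyte bloom.
The macrophyte bloom has no stated cause, so it is the root.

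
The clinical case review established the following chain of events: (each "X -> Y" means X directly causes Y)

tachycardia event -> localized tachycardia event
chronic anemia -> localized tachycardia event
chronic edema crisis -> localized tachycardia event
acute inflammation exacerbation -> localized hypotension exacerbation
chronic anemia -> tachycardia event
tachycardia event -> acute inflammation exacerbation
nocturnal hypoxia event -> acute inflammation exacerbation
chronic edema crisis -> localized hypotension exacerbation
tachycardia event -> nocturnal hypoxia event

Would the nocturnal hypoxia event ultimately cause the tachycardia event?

The nocturnal hypoxia event leads to the acute inflammation exacerbation, the localized hypotension exacerbation; the tachycardia event is not among them.

No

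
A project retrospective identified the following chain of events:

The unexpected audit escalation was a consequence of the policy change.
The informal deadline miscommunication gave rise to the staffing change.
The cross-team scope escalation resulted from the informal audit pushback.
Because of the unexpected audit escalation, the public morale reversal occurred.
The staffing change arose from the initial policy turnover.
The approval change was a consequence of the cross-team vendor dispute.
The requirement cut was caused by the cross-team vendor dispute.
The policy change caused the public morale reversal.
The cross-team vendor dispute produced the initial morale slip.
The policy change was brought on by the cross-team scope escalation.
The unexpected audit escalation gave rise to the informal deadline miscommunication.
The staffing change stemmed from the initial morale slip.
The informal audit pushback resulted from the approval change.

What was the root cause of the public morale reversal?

Tracing upstream from the public morale reversal: the public morale reversal ← the policy change ← the cross-team scope escalation ← the informal audit pushback ← the approval change ← the cross-team vendor dispute.
The cross-team vendor dispute has no stated cause, so it is the root.

the cross-team vendor dispute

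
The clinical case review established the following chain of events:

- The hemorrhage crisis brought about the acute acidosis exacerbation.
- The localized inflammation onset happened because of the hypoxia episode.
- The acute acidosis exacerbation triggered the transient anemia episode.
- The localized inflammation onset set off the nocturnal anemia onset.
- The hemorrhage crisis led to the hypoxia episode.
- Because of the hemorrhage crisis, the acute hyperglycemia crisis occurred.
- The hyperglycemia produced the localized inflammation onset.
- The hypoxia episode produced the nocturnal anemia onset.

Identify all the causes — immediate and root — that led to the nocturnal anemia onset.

the hemorrhage crisis, the hyperglycemia, the hypoxia episode, the localized inflammation onset

Immediate causes of the nocturnal anemia onset: the hypoxia episode, the localized inflammation onset.
Further upstream: the hyperglycemia, the hemorrhage crisis.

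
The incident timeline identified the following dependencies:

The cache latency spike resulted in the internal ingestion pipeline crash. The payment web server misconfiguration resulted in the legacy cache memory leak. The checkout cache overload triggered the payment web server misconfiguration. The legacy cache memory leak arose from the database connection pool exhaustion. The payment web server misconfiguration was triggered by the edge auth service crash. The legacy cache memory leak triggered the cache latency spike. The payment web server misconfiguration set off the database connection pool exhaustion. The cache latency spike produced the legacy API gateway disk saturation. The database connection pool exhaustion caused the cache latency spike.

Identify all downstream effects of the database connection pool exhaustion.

Direct effects: the legacy cache memory leak, the cache latency spike.
2 steps out: the internal ingestion pipeline crash, the legacy API gateway disk saturation.
Not reachable from it: the checkout cache overload, the payment web server misconfiguration, the edge auth service crash.

the cache latency spike, the internal ingestion pipeline crash, the legacy API gateway disk saturation, the legacy cache memory leak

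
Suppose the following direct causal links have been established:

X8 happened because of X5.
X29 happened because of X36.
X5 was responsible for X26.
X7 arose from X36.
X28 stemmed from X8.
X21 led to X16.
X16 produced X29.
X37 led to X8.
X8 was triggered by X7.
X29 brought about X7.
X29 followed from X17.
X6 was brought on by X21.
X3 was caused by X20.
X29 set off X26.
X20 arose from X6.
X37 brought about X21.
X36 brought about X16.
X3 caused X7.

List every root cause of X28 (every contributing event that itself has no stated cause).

X17, X36, X37, X5

Tracing upstream from X28: X28 ← X8 ← X7 ← X29 ← X17.
A separate upstream branch: X28 ← X8 ← X37.
A separate upstream branch: X28 ← X8 ← X7 ← X36.
A separate upstream branch: X28 ← X8 ← X5.
Each of those chain origins has no stated cause.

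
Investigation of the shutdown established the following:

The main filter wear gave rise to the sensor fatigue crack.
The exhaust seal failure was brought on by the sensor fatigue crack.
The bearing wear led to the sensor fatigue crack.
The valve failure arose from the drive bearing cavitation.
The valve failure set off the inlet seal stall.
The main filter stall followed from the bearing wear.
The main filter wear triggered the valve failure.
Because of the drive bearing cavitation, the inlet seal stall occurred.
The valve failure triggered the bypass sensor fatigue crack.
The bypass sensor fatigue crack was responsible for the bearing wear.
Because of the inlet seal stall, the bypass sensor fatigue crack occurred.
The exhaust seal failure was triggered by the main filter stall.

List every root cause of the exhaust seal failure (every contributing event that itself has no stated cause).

Tracing upstream from the exhaust seal failure: the exhaust seal failure ← the sensor fatigue crack ← the main filter wear.
A separate upstream branch: the exhaust seal failure ← the sensor fatigue crack ← the bearing wear ← the bypass sensor fatigue crack ← the valve failure ← the drive bearing cavitation.
Each of those chain origins has no stated cause.

the drive bearing cavitation, the main filter wear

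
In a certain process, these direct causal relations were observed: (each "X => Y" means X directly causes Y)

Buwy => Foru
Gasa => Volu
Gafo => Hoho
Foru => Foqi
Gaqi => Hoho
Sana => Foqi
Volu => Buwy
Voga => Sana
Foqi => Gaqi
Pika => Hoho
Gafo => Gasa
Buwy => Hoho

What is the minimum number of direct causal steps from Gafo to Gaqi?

Shortest chain: Gafo → Gasa → Volu → Buwy → Foru → Foqi → Gaqi.

6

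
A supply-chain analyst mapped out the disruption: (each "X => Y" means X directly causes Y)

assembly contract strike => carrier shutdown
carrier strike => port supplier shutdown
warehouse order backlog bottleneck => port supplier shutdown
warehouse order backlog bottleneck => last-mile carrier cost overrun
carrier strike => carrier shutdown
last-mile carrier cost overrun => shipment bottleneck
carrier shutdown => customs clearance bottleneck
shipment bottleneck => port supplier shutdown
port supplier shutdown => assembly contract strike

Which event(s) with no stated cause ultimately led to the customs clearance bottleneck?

Tracing upstream from the customs clearance bottleneck: the customs clearance bottleneck ← the carrier shutdown ← the carrier strike.
A separate upstream branch: the customs clearance bottleneck ← the carrier shutdown ← the assembly contract strike ← the port supplier shutdown ← the warehouse order backlog bottleneck.
Each of those chain origins has no stated cause.

the carrier strike, the warehouse order backlog bottleneck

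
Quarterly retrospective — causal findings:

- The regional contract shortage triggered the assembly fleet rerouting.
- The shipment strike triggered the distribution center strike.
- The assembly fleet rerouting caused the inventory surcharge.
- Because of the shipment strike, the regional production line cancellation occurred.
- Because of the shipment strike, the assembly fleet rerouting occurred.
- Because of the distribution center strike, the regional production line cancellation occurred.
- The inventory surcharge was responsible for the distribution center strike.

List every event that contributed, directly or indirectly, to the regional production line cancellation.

Immediate causes of the regional production line cancellation: the shipment strike, the distribution center strike.
Further upstream: the assembly fleet rerouting, the inventory surcharge, the regional contract shortage.

the assembly fleet rerouting, the distribution center strike, the inventory surcharge, the regional contract shortage, the shipment strike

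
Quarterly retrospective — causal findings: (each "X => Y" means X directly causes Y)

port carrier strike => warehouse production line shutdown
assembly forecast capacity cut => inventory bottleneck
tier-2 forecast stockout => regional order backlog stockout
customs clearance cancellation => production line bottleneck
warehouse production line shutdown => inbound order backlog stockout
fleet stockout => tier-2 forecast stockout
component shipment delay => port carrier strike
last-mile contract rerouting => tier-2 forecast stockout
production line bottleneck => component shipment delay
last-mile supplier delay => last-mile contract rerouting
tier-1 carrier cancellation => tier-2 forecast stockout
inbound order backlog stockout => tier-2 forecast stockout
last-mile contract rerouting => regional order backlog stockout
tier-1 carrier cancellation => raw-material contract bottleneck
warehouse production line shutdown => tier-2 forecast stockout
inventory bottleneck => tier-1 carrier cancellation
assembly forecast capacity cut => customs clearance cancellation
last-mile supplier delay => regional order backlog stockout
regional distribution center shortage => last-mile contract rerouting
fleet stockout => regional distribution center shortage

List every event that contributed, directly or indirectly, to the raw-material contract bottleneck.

the assembly forecast capacity cut, the inventory bottleneck, the tier-1 carrier cancellation

Immediate cause of the raw-material contract bottleneck: the tier-1 carrier cancellation.
Further upstream: the assembly forecast capacity cut, the inventory bottleneck.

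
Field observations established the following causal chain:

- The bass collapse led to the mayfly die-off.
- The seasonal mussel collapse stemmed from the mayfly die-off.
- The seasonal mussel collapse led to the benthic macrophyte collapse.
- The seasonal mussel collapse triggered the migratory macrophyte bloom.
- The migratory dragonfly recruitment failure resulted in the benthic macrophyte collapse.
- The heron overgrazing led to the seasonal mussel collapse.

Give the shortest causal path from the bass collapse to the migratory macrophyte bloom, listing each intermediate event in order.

the bass collapse → the mayfly die-off
the mayfly die-off → the seasonal mussel collapse
the seasonal mussel collapse → the migratory macrophyte bloom
Length: 3 steps.

the bass collapse → the mayfly die-off → the seasonal mussel collapse → the migratory macrophyte bloom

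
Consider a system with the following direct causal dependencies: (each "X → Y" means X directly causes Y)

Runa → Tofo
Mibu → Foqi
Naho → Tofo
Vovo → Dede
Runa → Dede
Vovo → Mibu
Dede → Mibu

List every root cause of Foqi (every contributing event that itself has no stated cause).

Tracing upstream from Foqi: Foqi ← Mibu ← Vovo.
A separate upstream branch: Foqi ← Mibu ← Dede ← Runa.
Each of those chain origins has no stated cause.

Runa, Vovo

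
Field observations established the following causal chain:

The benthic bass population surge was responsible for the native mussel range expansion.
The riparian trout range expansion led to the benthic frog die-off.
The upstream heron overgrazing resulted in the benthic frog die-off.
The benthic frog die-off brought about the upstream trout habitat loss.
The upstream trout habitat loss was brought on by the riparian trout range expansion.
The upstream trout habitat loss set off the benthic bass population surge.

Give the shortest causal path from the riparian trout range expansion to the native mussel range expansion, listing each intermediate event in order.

the riparian trout range expansion → the upstream trout habitat loss
the upstream trout habitat loss → the benthic bass population surge
the benthic bass population surge → the native mussel range expansion
Length: 3 steps.

the riparian trout range expansion → the upstream trout habitat loss → the benthic bass population surge → the native mussel range expansion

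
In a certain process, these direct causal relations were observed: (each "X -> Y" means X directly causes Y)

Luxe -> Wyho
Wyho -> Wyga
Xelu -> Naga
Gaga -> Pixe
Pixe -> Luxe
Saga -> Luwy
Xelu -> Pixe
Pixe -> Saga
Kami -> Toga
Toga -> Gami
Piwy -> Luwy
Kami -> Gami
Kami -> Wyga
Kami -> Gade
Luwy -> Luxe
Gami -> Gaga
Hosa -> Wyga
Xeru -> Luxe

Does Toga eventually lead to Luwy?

There is a causal chain: Toga → Gami → Gaga → Pixe → Saga → Luwy.

Yes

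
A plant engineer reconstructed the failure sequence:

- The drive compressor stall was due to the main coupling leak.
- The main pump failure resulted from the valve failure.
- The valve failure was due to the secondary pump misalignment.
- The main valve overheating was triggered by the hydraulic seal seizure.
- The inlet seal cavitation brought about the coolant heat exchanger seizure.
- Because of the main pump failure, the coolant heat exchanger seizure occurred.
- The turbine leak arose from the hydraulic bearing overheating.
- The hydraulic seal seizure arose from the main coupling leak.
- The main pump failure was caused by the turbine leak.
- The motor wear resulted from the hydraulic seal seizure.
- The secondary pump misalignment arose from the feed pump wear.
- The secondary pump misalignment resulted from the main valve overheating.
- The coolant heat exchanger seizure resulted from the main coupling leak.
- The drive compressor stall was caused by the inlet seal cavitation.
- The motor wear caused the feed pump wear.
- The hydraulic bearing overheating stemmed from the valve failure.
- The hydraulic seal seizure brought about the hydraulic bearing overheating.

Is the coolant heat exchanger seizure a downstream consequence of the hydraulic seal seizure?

Yes

There is a causal chain: the hydraulic seal seizure → the hydraulic bearing overheating → the turbine leak → the main pump failure → the coolant heat exchanger seizure.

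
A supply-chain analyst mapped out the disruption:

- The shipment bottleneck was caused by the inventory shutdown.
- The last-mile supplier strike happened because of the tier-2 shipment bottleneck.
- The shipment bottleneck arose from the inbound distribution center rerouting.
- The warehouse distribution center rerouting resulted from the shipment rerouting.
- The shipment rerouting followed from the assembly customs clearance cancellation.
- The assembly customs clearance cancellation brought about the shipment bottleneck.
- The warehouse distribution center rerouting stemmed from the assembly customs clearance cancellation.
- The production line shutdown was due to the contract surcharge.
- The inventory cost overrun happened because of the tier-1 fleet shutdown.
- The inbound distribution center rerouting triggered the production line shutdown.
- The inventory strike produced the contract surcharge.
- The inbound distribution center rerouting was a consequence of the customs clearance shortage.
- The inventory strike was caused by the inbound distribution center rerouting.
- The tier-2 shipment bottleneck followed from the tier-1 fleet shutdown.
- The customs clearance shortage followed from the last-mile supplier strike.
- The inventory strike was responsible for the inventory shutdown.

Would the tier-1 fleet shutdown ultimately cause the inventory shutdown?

Yes

There is a causal chain: the tier-1 fleet shutdown → the tier-2 shipment bottleneck → the last-mile supplier strike → the customs clearance shortage → the inbound distribution center rerouting → the inventory strike → the inventory shutdown.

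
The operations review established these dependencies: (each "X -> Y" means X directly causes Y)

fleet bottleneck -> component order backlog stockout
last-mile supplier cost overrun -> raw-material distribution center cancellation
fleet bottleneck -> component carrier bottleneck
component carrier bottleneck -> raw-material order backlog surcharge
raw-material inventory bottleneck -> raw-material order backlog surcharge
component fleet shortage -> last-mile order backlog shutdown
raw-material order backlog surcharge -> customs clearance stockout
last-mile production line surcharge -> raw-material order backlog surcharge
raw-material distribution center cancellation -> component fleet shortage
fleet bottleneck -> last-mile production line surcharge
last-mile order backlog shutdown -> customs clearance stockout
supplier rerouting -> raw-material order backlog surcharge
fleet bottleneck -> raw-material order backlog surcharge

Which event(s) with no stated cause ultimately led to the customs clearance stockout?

Tracing upstream from the customs clearance stockout: the customs clearance stockout ← the raw-material order backlog surcharge ← the fleet bottleneck.
A separate upstream branch: the customs clearance stockout ← the last-mile order backlog shutdown ← the component fleet shortage ← the raw-material distribution center cancellation ← the last-mile supplier cost overrun.
A separate upstream branch: the customs clearance stockout ← the raw-material order backlog surcharge ← the raw-material inventory bottleneck.
A separate upstream branch: the customs clearance stockout ← the raw-material order backlog surcharge ← the supplier rerouting.
Each of those chain origins has no stated cause.

the fleet bottleneck, the last-mile supplier cost overrun, the raw-material inventory bottleneck, the supplier rerouting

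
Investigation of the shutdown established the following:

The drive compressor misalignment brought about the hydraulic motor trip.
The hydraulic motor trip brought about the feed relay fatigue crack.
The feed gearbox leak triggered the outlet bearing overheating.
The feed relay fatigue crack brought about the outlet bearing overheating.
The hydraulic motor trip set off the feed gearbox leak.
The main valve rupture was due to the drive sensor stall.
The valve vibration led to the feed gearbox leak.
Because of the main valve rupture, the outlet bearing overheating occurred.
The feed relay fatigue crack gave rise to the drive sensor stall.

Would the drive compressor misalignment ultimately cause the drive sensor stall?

Yes

There is a causal chain: the drive compressor misalignment → the hydraulic motor trip → the feed relay fatigue crack → the drive sensor stall.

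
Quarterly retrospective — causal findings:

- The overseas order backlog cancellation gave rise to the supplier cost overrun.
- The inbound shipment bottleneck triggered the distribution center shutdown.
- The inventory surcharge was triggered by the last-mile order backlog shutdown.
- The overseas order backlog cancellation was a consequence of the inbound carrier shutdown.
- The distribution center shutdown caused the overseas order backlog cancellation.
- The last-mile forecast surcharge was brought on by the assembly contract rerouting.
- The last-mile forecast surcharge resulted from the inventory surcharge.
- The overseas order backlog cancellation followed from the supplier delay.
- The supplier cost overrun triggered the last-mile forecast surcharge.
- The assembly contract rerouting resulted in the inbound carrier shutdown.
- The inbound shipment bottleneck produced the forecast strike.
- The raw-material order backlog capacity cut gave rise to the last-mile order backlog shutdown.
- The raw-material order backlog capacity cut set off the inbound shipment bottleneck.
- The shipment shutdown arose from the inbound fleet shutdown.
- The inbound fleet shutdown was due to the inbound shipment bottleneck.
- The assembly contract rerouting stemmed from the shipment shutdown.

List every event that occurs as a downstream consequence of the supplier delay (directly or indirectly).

Direct effects: the overseas order backlog cancellation.
2 steps out: the supplier cost overrun.
3 steps out: the last-mile forecast surcharge.
Not reachable from it: the raw-material order backlog capacity cut, the inbound shipment bottleneck, the inbound fleet shutdown, the shipment shutdown, the assembly contract rerouting, the inbound carrier shutdown, the distribution center shutdown, the last-mile order backlog shutdown, the forecast strike, the inventory surcharge.

the last-mile forecast surcharge, the overseas order backlog cancellation, the supplier cost overrun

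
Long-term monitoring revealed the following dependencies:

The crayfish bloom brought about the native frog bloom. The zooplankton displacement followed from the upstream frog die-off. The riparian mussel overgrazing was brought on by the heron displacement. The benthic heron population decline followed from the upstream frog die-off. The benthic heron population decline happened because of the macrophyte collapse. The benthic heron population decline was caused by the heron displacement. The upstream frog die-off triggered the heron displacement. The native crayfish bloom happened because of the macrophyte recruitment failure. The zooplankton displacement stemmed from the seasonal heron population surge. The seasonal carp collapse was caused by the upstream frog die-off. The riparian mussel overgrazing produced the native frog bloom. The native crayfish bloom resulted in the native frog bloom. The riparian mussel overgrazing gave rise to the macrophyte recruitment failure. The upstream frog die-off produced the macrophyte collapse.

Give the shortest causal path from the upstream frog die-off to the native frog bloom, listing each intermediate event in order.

the upstream frog die-off → the heron displacement
the heron displacement → the riparian mussel overgrazing
the riparian mussel overgrazing → the native frog bloom
Length: 3 steps.

the upstream frog die-off → the heron displacement → the riparian mussel overgrazing → the native frog bloom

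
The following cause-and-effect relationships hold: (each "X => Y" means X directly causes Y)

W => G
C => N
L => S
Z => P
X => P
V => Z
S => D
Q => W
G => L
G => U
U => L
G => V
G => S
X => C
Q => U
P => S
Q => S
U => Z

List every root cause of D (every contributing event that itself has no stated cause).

Tracing upstream from D: D ← S ← Q.
A separate upstream branch: D ← S ← P ← X.
Each of those chain origins has no stated cause.

Q, X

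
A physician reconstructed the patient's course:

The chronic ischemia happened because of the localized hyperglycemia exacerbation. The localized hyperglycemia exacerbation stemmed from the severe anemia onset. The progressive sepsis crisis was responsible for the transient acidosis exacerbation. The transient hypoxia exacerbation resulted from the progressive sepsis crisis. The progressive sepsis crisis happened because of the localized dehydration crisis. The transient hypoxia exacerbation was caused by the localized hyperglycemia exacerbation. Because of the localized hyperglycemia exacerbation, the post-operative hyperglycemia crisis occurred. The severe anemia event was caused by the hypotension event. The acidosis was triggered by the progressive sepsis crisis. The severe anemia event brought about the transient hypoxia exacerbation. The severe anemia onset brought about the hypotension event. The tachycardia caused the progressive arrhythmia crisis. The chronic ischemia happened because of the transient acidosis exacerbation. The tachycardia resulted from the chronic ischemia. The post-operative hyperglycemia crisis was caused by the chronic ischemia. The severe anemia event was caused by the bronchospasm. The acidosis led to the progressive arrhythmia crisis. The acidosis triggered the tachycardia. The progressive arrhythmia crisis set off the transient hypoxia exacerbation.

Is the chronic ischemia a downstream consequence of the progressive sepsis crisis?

Yes

There is a causal chain: the progressive sepsis crisis → the transient acidosis exacerbation → the chronic ischemia.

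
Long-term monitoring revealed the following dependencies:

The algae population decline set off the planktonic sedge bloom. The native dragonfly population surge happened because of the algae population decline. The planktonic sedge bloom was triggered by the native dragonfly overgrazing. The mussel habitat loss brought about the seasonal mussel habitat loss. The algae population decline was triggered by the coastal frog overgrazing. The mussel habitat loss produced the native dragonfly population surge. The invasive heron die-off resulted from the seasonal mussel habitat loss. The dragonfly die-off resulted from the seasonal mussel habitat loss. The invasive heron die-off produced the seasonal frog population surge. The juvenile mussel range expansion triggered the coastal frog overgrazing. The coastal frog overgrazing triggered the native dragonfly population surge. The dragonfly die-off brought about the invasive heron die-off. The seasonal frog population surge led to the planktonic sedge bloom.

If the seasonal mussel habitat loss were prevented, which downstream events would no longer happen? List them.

the dragonfly die-off, the invasive heron die-off, the seasonal frog population surge

Downstream of the seasonal mussel habitat loss: the dragonfly die-off, the invasive heron die-off, the seasonal frog population surge, the planktonic sedge bloom.
Of those, still caused via another path: the planktonic sedge bloom.
The remainder have no surviving cause.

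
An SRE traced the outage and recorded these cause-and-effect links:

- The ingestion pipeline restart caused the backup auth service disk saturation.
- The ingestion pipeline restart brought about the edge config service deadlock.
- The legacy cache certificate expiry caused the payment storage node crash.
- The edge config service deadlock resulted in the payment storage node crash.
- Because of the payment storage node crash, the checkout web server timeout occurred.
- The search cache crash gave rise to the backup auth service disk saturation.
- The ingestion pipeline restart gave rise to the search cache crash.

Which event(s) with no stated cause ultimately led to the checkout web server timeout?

Tracing upstream from the checkout web server timeout: the checkout web server timeout ← the payment storage node crash ← the edge config service deadlock ← the ingestion pipeline restart.
A separate upstream branch: the checkout web server timeout ← the payment storage node crash ← the legacy cache certificate expiry.
Each of those chain origins has no stated cause.

the ingestion pipeline restart, the legacy cache certificate expiry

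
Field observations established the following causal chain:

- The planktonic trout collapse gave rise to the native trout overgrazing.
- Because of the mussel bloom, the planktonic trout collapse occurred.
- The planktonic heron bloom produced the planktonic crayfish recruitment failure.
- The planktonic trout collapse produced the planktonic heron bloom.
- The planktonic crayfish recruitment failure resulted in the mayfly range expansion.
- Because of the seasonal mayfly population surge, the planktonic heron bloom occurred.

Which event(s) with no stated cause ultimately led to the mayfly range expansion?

Tracing upstream from the mayfly range expansion: the mayfly range expansion ← the planktonic crayfish recruitment failure ← the planktonic heron bloom ← the planktonic trout collapse ← the mussel bloom.
A separate upstream branch: the mayfly range expansion ← the planktonic crayfish recruitment failure ← the planktonic heron bloom ← the seasonal mayfly population surge.
Each of those chain origins has no stated cause.

the mussel bloom, the seasonal mayfly population surge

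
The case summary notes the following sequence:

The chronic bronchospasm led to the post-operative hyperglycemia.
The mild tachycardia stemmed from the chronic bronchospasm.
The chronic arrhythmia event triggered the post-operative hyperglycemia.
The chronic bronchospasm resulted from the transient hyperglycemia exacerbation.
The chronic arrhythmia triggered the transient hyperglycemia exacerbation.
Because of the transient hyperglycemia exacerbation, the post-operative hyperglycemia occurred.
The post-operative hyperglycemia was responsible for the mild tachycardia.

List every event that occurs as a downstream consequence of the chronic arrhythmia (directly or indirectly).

Direct effects: the transient hyperglycemia exacerbation.
2 steps out: the chronic bronchospasm, the post-operative hyperglycemia.
3 steps out: the mild tachycardia.
Not reachable from it: the chronic arrhythmia event.

the chronic bronchospasm, the mild tachycardia, the post-operative hyperglycemia, the transient hyperglycemia exacerbation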